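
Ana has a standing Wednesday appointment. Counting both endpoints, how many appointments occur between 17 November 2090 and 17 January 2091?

9

17 November 2090 is a Friday.
From 17 November 2090 to 17 January 2091 is 62 days inclusive.
62 = 7 × 8 + 6, so there are 8 full weeks plus 6 extra days.
Each full week contributes one Wednesday: 8 so far.
The 6 extra days are Friday, Saturday, Sunday, Monday, Tuesday, Wednesday — 1 of them qualifies.
Total: 8 + 1 = 9.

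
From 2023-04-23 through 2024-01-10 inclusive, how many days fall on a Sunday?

38

2023-04-23 is a Sunday.
That's 263 days from start to end, counting both.
263 = 7 × 37 + 4, so there are 37 full weeks plus 4 extra days.
Each full week contributes one Sunday: 37 so far.
The 4 extra days are Sunday, Monday, Tuesday, Wednesday — 1 of them qualifies.
Total: 37 + 1 = 38.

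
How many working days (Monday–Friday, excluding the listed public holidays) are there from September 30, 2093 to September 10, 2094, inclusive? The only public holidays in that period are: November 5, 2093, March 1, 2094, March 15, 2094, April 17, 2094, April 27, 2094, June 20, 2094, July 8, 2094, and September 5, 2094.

September 30, 2093 is a Wednesday.
From September 30, 2093 to September 10, 2094 is 346 days inclusive.
346 = 7 × 49 + 3, so there are 49 full weeks plus 3 extra days.
Each full week contributes 5 weekdays (Mon–Fri): 49 × 5 = 245.
The 3 extra days are Wednesday, Thursday, Friday — 3 of them qualify.
Total: 245 + 3 = 248.
Holidays: November 5, 2093 (Thu); March 1, 2094 (Mon); March 15, 2094 (Mon); April 17, 2094 (Sat); April 27, 2094 (Tue); June 20, 2094 (Sun); July 8, 2094 (Thu); September 5, 2094 (Sun).
5 of the 8 holidays fall on weekdays; the rest are weekends and were already excluded.
Business days: 248 − 5 = 243.

243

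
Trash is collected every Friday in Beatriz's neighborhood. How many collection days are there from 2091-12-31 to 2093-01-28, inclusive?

2091-12-31 is a Monday.
From 2091-12-31 to 2093-01-28 is 395 days inclusive.
395 = 7 × 56 + 3, so there are 56 full weeks plus 3 extra days.
Each full week contributes one Friday: 56 so far.
The 3 extra days are Monday, Tuesday, Wednesday — none qualify.
Total: 56 + 0 = 56.

56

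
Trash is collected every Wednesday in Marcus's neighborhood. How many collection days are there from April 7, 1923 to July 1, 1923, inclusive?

April 7, 1923 is a Saturday.
The range spans 86 days (inclusive of both endpoints).
86 = 7 × 12 + 2, so there are 12 full weeks plus 2 extra days.
Each full week contributes one Wednesday: 12 so far.
The 2 extra days are Sat, Sun — none qualify.
Total: 12 + 0 = 12.

12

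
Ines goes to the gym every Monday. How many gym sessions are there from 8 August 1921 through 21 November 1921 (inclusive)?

8 August 1921 is a Monday.
From 8 August 1921 to 21 November 1921 is 106 days inclusive.
106 = 7 × 15 + 1, so there are 15 full weeks plus 1 extra day.
Each full week contributes one Monday: 15 so far.
The 1 extra day is Mon — 1 of them qualifies.
Total: 15 + 1 = 16.

16 Mondays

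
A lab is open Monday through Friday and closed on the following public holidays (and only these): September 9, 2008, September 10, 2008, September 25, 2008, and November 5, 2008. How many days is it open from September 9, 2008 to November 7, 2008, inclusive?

September 9, 2008 is a Tuesday.
From September 9, 2008 to November 7, 2008 is 60 days inclusive.
60 = 7 × 8 + 4, so there are 8 full weeks plus 4 extra days.
Each full week contributes 5 weekdays (Mon–Fri): 8 × 5 = 40.
The 4 extra days are Tuesday, Wednesday, Thursday, Friday — 4 of them qualify.
Total: 40 + 4 = 44.
Holidays: September 9, 2008 (Tue); September 10, 2008 (Wed); September 25, 2008 (Thu); November 5, 2008 (Wed).
All 4 holidays fall on weekdays, so subtract 4.
Business days: 44 − 4 = 40.

40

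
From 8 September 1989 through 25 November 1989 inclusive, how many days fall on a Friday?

12

8 September 1989 is a Friday.
That's 79 days from start to end, counting both.
79 = 7 × 11 + 2, so there are 11 full weeks plus 2 extra days.
Each full week contributes one Friday: 11 so far.
The 2 extra days are Fri, Sat — 1 of them qualifies.
Total: 11 + 1 = 12.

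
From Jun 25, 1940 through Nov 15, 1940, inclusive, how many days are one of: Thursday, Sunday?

41

Jun 25, 1940 is a Tuesday.
That's 144 days from start to end, counting both.
144 = 7 × 20 + 4, so there are 20 full weeks plus 4 extra days.
Each full week contributes 2 days from the set (Thu, Sun): 20 × 2 = 40.
The 4 extra days are Tuesday, Wednesday, Thursday, Friday — 1 of them qualifies.
Total: 40 + 1 = 41.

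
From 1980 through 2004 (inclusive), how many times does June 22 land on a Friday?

3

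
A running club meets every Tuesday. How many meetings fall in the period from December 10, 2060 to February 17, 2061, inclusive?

10

December 10, 2060 is a Friday.
The range spans 70 days (inclusive of both endpoints).
70 = 7 × 10, so the span is exactly 10 full weeks.
Each full week contributes one Tuesday: 10 so far.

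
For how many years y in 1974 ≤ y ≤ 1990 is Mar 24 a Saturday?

Day of week of March 24 in each year:
1974: Sun, 1975: Mon, 1976: Wed, 1977: Thu, 1978: Fri, 1979: Sat ✓, 1980: Mon, 1981: Tue, 1982: Wed, 1983: Thu, 1984: Sat ✓, 1985: Sun, 1986: Mon, 1987: Tue, 1988: Thu, 1989: Fri, 1990: Sat ✓
Saturdays: 1979, 1984, 1990.

3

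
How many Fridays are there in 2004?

53

2004-01-01 is a Thursday.
From 2004-01-01 to 2004-12-31 is 366 days inclusive.
366 = 7 × 52 + 2, so there are 52 full weeks plus 2 extra days.
Each full week contributes one Friday: 52 so far.
The 2 extra days are Thursday, Friday — 1 of them qualifies.
Total: 52 + 1 = 53.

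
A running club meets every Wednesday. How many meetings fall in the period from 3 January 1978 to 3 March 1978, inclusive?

9

3 January 1978 is a Tuesday.
From 3 January 1978 to 3 March 1978 is 60 days inclusive.
60 = 7 × 8 + 4, so there are 8 full weeks plus 4 extra days.
Each full week contributes one Wednesday: 8 so far.
The 4 extra days are Tue, Wed, Thu, Fri — 1 of them qualifies.
Total: 8 + 1 = 9.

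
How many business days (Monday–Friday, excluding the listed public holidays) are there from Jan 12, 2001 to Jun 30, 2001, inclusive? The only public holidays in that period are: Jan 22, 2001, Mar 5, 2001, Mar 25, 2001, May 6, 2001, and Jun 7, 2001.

118 business days

Jan 12, 2001 is a Friday.
The range spans 170 days (inclusive of both endpoints).
170 = 7 × 24 + 2, so there are 24 full weeks plus 2 extra days.
Each full week contributes 5 weekdays (Mon–Fri): 24 × 5 = 120.
The 2 extra days are Fri, Sat — 1 of them qualifies.
Total: 120 + 1 = 121.
Holidays: Jan 22, 2001 (Mon); Mar 5, 2001 (Mon); Mar 25, 2001 (Sun); May 6, 2001 (Sun); Jun 7, 2001 (Thu).
3 of the 5 holidays fall on weekdays; the rest are weekends and were already excluded.
Business days: 121 − 3 = 118.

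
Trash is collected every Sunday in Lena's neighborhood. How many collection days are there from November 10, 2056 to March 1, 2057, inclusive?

16

November 10, 2056 is a Friday.
From November 10, 2056 to March 1, 2057 is 112 days inclusive.
112 = 7 × 16, so the span is exactly 16 full weeks.
Each full week contributes one Sunday: 16 so far.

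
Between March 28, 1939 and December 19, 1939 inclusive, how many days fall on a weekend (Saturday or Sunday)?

76

March 28, 1939 is a Tuesday.
From March 28, 1939 to December 19, 1939 is 267 days inclusive.
267 = 7 × 38 + 1, so there are 38 full weeks plus 1 extra day.
Each full week contributes 2 weekend days (Sat, Sun): 38 × 2 = 76.
The 1 extra day is Tuesday — none qualify.
Total: 76 + 0 = 76.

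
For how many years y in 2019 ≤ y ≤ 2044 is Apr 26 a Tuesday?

Day of week of April 26 in each year:
2019: Fri, 2020: Sun, 2021: Mon, 2022: Tue ✓, 2023: Wed, 2024: Fri, 2025: Sat, 2026: Sun, 2027: Mon, 2028: Wed, 2029: Thu, 2030: Fri, 2031: Sat, 2032: Mon, 2033: Tue ✓, 2034: Wed, 2035: Thu, 2036: Sat, 2037: Sun, 2038: Mon, 2039: Tue ✓, 2040: Thu, 2041: Fri, 2042: Sat, 2043: Sun, 2044: Tue ✓
Tuesdays: 2022, 2033, 2039, 2044.

4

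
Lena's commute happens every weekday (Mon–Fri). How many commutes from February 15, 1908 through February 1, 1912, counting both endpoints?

1034 weekdays

February 15, 1908 is a Saturday.
The range spans 1448 days (inclusive of both endpoints).
1448 = 7 × 206 + 6, so there are 206 full weeks plus 6 extra days.
Each full week contributes 5 weekdays (Mon–Fri): 206 × 5 = 1030.
The 6 extra days are Saturday, Sunday, Monday, Tuesday, Wednesday, Thursday — 4 of them qualify.
Total: 1030 + 4 = 1034.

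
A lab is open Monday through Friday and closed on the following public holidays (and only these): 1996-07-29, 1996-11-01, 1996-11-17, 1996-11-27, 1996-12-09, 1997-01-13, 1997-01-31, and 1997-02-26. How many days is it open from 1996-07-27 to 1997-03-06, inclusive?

152

1996-07-27 is a Saturday.
From 1996-07-27 to 1997-03-06 is 223 days inclusive.
223 = 7 × 31 + 6, so there are 31 full weeks plus 6 extra days.
Each full week contributes 5 weekdays (Mon–Fri): 31 × 5 = 155.
The 6 extra days are Sat, Sun, Mon, Tue, Wed, Thu — 4 of them qualify.
Total: 155 + 4 = 159.
Holidays: 1996-07-29 (Mon); 1996-11-01 (Fri); 1996-11-17 (Sun); 1996-11-27 (Wed); 1996-12-09 (Mon); 1997-01-13 (Mon); 1997-01-31 (Fri); 1997-02-26 (Wed).
7 of the 8 holidays fall on weekdays; the rest are weekends and were already excluded.
Business days: 159 − 7 = 152.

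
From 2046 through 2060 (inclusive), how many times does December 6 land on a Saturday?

2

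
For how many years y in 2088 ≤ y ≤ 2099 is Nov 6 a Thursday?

Day of week of November 6 in each year:
2088: Sat, 2089: Sun, 2090: Mon, 2091: Tue, 2092: Thu ✓, 2093: Fri, 2094: Sat, 2095: Sun, 2096: Tue, 2097: Wed, 2098: Thu ✓, 2099: Fri
Thursdays: 2092, 2098.

2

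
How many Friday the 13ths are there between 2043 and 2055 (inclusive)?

23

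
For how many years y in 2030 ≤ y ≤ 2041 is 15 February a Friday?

3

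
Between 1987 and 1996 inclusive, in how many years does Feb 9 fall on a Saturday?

Day of week of February 9 in each year:
1987: Mon, 1988: Tue, 1989: Thu, 1990: Fri, 1991: Sat ✓, 1992: Sun, 1993: Tue, 1994: Wed, 1995: Thu, 1996: Fri
Saturdays: 1991.

1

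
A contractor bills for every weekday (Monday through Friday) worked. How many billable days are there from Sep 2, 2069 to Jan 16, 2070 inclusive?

99

Sep 2, 2069 is a Monday.
The range spans 137 days (inclusive of both endpoints).
137 = 7 × 19 + 4, so there are 19 full weeks plus 4 extra days.
Each full week contributes 5 weekdays (Mon–Fri): 19 × 5 = 95.
The 4 extra days are Monday, Tuesday, Wednesday, Thursday — 4 of them qualify.
Total: 95 + 4 = 99.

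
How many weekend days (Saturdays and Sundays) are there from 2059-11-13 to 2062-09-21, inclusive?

298

2059-11-13 is a Thursday.
From 2059-11-13 to 2062-09-21 is 1044 days inclusive.
1044 = 7 × 149 + 1, so there are 149 full weeks plus 1 extra day.
Each full week contributes 2 weekend days (Sat, Sun): 149 × 2 = 298.
The 1 extra day is Thu — none qualify.
Total: 298 + 0 = 298.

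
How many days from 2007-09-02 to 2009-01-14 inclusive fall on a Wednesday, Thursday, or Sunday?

215

2007-09-02 is a Sunday.
The range spans 501 days (inclusive of both endpoints).
501 = 7 × 71 + 4, so there are 71 full weeks plus 4 extra days.
Each full week contributes 3 days from the set (Wed, Thu, Sun): 71 × 3 = 213.
The 4 extra days are Sun, Mon, Tue, Wed — 2 of them qualify.
Total: 213 + 2 = 215.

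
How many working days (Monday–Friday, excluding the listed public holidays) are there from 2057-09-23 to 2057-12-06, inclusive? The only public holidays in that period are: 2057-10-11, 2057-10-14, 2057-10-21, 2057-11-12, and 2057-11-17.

2057-09-23 is a Sunday.
That's 75 days from start to end, counting both.
75 = 7 × 10 + 5, so there are 10 full weeks plus 5 extra days.
Each full week contributes 5 weekdays (Mon–Fri): 10 × 5 = 50.
The 5 extra days are Sunday, Monday, Tuesday, Wednesday, Thursday — 4 of them qualify.
Total: 50 + 4 = 54.
Holidays: 2057-10-11 (Thu); 2057-10-14 (Sun); 2057-10-21 (Sun); 2057-11-12 (Mon); 2057-11-17 (Sat).
2 of the 5 holidays fall on weekdays; the rest are weekends and were already excluded.
Business days: 54 − 2 = 52.

52 working days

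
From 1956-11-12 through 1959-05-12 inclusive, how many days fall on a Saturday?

1956-11-12 is a Monday.
From 1956-11-12 to 1959-05-12 is 912 days inclusive.
912 = 7 × 130 + 2, so there are 130 full weeks plus 2 extra days.
Each full week contributes one Saturday: 130 so far.
The 2 extra days are Monday, Tuesday — none qualify.
Total: 130 + 0 = 130.

130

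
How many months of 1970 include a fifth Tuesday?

A month has five Tuesdays exactly when Tuesday falls within its first (length − 28) days.
Jan: 31 days, starts Thu → 5 of Thu, Fri, Sat
Feb: 28 days, starts Sun → 5 of (none)
Mar: 31 days, starts Sun → 5 of Sun, Mon, Tue ✓
Apr: 30 days, starts Wed → 5 of Wed, Thu
May: 31 days, starts Fri → 5 of Fri, Sat, Sun
Jun: 30 days, starts Mon → 5 of Mon, Tue ✓
Jul: 31 days, starts Wed → 5 of Wed, Thu, Fri
Aug: 31 days, starts Sat → 5 of Sat, Sun, Mon
Sep: 30 days, starts Tue → 5 of Tue, Wed ✓
Oct: 31 days, starts Thu → 5 of Thu, Fri, Sat
Nov: 30 days, starts Sun → 5 of Sun, Mon
Dec: 31 days, starts Tue → 5 of Tue, Wed, Thu ✓
Months with five Tuesdays: Mar, Jun, Sep, Dec.

4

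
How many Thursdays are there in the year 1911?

52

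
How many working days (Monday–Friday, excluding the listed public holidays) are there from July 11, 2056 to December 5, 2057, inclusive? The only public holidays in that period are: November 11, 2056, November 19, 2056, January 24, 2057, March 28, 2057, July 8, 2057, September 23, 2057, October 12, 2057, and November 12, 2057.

July 11, 2056 is a Tuesday.
The range spans 513 days (inclusive of both endpoints).
513 = 7 × 73 + 2, so there are 73 full weeks plus 2 extra days.
Each full week contributes 5 weekdays (Mon–Fri): 73 × 5 = 365.
The 2 extra days are Tue, Wed — 2 of them qualify.
Total: 365 + 2 = 367.
Holidays: November 11, 2056 (Sat); November 19, 2056 (Sun); January 24, 2057 (Wed); March 28, 2057 (Wed); July 8, 2057 (Sun); September 23, 2057 (Sun); October 12, 2057 (Fri); November 12, 2057 (Mon).
4 of the 8 holidays fall on weekdays; the rest are weekends and were already excluded.
Business days: 367 − 4 = 363.

363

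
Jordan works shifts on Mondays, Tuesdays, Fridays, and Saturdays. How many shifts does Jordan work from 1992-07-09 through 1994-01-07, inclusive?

1992-07-09 is a Thursday.
The range spans 548 days (inclusive of both endpoints).
548 = 7 × 78 + 2, so there are 78 full weeks plus 2 extra days.
Each full week contributes 4 days from the set (Mon, Tue, Fri, Sat): 78 × 4 = 312.
The 2 extra days are Thu, Fri — 1 of them qualifies.
Total: 312 + 1 = 313.

313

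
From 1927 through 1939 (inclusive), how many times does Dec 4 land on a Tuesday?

Day of week of December 4 in each year:
1927: Sun, 1928: Tue ✓, 1929: Wed, 1930: Thu, 1931: Fri, 1932: Sun, 1933: Mon, 1934: Tue ✓, 1935: Wed, 1936: Fri, 1937: Sat, 1938: Sun, 1939: Mon
Tuesdays: 1928, 1934.

2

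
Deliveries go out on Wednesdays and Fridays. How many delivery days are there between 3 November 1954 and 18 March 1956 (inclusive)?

144

3 November 1954 is a Wednesday.
From 3 November 1954 to 18 March 1956 is 502 days inclusive.
502 = 7 × 71 + 5, so there are 71 full weeks plus 5 extra days.
Each full week contributes 2 days from the set (Wed, Fri): 71 × 2 = 142.
The 5 extra days are Wednesday, Thursday, Friday, Saturday, Sunday — 2 of them qualify.
Total: 142 + 2 = 144.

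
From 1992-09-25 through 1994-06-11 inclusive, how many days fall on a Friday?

1992-09-25 is a Friday.
From 1992-09-25 to 1994-06-11 is 625 days inclusive.
625 = 7 × 89 + 2, so there are 89 full weeks plus 2 extra days.
Each full week contributes one Friday: 89 so far.
The 2 extra days are Fri, Sat — 1 of them qualifies.
Total: 89 + 1 = 90.

90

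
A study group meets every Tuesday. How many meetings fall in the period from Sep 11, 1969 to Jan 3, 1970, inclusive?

16 Tuesdays

Sep 11, 1969 is a Thursday.
The range spans 115 days (inclusive of both endpoints).
115 = 7 × 16 + 3, so there are 16 full weeks plus 3 extra days.
Each full week contributes one Tuesday: 16 so far.
The 3 extra days are Thursday, Friday, Saturday — none qualify.
Total: 16 + 0 = 16.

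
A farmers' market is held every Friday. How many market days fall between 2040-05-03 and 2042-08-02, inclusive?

118

2040-05-03 is a Thursday.
The range spans 822 days (inclusive of both endpoints).
822 = 7 × 117 + 3, so there are 117 full weeks plus 3 extra days.
Each full week contributes one Friday: 117 so far.
The 3 extra days are Thu, Fri, Sat — 1 of them qualifies.
Total: 117 + 1 = 118.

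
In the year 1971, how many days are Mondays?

1 January 1971 is a Friday.
The range spans 365 days (inclusive of both endpoints).
365 = 7 × 52 + 1, so there are 52 full weeks plus 1 extra day.
Each full week contributes one Monday: 52 so far.
The 1 extra day is Friday — none qualify.
Total: 52 + 0 = 52.

52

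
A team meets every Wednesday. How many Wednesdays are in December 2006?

4

2006-12-01 is a Friday.
From 2006-12-01 to 2006-12-31 is 31 days inclusive.
31 = 7 × 4 + 3, so there are 4 full weeks plus 3 extra days.
Each full week contributes one Wednesday: 4 so far.
The 3 extra days are Friday, Saturday, Sunday — none qualify.
Total: 4 + 0 = 4.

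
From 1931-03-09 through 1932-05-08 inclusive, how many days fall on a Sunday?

61

1931-03-09 is a Monday.
From 1931-03-09 to 1932-05-08 is 427 days inclusive.
427 = 7 × 61, so the span is exactly 61 full weeks.
Each full week contributes one Sunday: 61 so far.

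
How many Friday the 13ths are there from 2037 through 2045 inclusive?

17

Friday-the-13ths by year:
2037: Feb, Mar, Nov
2038: Aug
2039: May
2040: Jan, Apr, Jul
2041: Sep, Dec
2042: Jun
2043: Feb, Mar, Nov
2044: May
2045: Jan, Oct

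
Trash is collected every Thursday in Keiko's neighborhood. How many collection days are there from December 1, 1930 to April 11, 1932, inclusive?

December 1, 1930 is a Monday.
From December 1, 1930 to April 11, 1932 is 498 days inclusive.
498 = 7 × 71 + 1, so there are 71 full weeks plus 1 extra day.
Each full week contributes one Thursday: 71 so far.
The 1 extra day is Monday — none qualify.
Total: 71 + 0 = 71.

71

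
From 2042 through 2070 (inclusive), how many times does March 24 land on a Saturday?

Day of week of March 24 in each year:
2042: Mon, 2043: Tue, 2044: Thu, 2045: Fri, 2046: Sat ✓, 2047: Sun, 2048: Tue, 2049: Wed, 2050: Thu, 2051: Fri, 2052: Sun, 2053: Mon, 2054: Tue, 2055: Wed, 2056: Fri, 2057: Sat ✓, 2058: Sun, 2059: Mon, 2060: Wed, 2061: Thu, 2062: Fri, 2063: Sat ✓, 2064: Mon, 2065: Tue, 2066: Wed, 2067: Thu, 2068: Sat ✓, 2069: Sun, 2070: Mon
Saturdays: 2046, 2057, 2063, 2068.

4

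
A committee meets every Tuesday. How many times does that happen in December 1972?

4

1 December 1972 is a Friday.
From 1 December 1972 to 31 December 1972 is 31 days inclusive.
31 = 7 × 4 + 3, so there are 4 full weeks plus 3 extra days.
Each full week contributes one Tuesday: 4 so far.
The 3 extra days are Fri, Sat, Sun — none qualify.
Total: 4 + 0 = 4.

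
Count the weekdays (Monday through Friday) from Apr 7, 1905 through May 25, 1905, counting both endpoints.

Apr 7, 1905 is a Friday.
From Apr 7, 1905 to May 25, 1905 is 49 days inclusive.
49 = 7 × 7, so the span is exactly 7 full weeks.
Each full week contributes 5 weekdays (Mon–Fri): 7 × 5 = 35.
Total: 35.

35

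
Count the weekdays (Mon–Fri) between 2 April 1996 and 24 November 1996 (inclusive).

169

2 April 1996 is a Tuesday.
That's 237 days from start to end, counting both.
237 = 7 × 33 + 6, so there are 33 full weeks plus 6 extra days.
Each full week contributes 5 weekdays (Mon–Fri): 33 × 5 = 165.
The 6 extra days are Tuesday, Wednesday, Thursday, Friday, Saturday, Sunday — 4 of them qualify.
Total: 165 + 4 = 169.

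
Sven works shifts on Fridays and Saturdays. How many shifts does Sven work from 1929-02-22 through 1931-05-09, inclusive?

1929-02-22 is a Friday.
The range spans 807 days (inclusive of both endpoints).
807 = 7 × 115 + 2, so there are 115 full weeks plus 2 extra days.
Each full week contributes 2 days from the set (Fri, Sat): 115 × 2 = 230.
The 2 extra days are Friday, Saturday — 2 of them qualify.
Total: 230 + 2 = 232.

232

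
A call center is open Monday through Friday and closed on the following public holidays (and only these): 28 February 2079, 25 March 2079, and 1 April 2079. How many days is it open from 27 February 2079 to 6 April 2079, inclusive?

28 business days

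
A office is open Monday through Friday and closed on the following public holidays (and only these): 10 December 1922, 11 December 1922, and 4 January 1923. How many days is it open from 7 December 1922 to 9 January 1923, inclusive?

7 December 1922 is a Thursday.
The range spans 34 days (inclusive of both endpoints).
34 = 7 × 4 + 6, so there are 4 full weeks plus 6 extra days.
Each full week contributes 5 weekdays (Mon–Fri): 4 × 5 = 20.
The 6 extra days are Thursday, Friday, Saturday, Sunday, Monday, Tuesday — 4 of them qualify.
Total: 20 + 4 = 24.
Holidays: 10 December 1922 (Sun); 11 December 1922 (Mon); 4 January 1923 (Thu).
2 of the 3 holidays fall on weekdays; the rest are weekends and were already excluded.
Business days: 24 − 2 = 22.

22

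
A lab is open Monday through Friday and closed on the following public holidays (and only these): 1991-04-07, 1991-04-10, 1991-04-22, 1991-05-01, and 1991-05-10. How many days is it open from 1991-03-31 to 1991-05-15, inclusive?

29

1991-03-31 is a Sunday.
That's 46 days from start to end, counting both.
46 = 7 × 6 + 4, so there are 6 full weeks plus 4 extra days.
Each full week contributes 5 weekdays (Mon–Fri): 6 × 5 = 30.
The 4 extra days are Sun, Mon, Tue, Wed — 3 of them qualify.
Total: 30 + 3 = 33.
Holidays: 1991-04-07 (Sun); 1991-04-10 (Wed); 1991-04-22 (Mon); 1991-05-01 (Wed); 1991-05-10 (Fri).
4 of the 5 holidays fall on weekdays; the rest are weekends and were already excluded.
Business days: 33 − 4 = 29.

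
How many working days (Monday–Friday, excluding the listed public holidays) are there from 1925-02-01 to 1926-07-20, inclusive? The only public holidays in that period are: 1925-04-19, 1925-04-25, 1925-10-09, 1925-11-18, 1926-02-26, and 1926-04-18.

1925-02-01 is a Sunday.
The range spans 535 days (inclusive of both endpoints).
535 = 7 × 76 + 3, so there are 76 full weeks plus 3 extra days.
Each full week contributes 5 weekdays (Mon–Fri): 76 × 5 = 380.
The 3 extra days are Sunday, Monday, Tuesday — 2 of them qualify.
Total: 380 + 2 = 382.
Holidays: 1925-04-19 (Sun); 1925-04-25 (Sat); 1925-10-09 (Fri); 1925-11-18 (Wed); 1926-02-26 (Fri); 1926-04-18 (Sun).
3 of the 6 holidays fall on weekdays; the rest are weekends and were already excluded.
Business days: 382 − 3 = 379.

379 working days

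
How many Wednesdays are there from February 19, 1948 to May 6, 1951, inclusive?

167

February 19, 1948 is a Thursday.
The range spans 1173 days (inclusive of both endpoints).
1173 = 7 × 167 + 4, so there are 167 full weeks plus 4 extra days.
Each full week contributes one Wednesday: 167 so far.
The 4 extra days are Thursday, Friday, Saturday, Sunday — none qualify.
Total: 167 + 0 = 167.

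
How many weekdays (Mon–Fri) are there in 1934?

261 weekdays

1 January 1934 is a Monday.
From 1 January 1934 to 31 December 1934 is 365 days inclusive.
365 = 7 × 52 + 1, so there are 52 full weeks plus 1 extra day.
Each full week contributes 5 weekdays (Mon–Fri): 52 × 5 = 260.
The 1 extra day is Monday — 1 of them qualifies.
Total: 260 + 1 = 261.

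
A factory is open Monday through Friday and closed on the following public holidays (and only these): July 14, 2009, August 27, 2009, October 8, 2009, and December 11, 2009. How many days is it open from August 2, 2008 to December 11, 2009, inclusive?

August 2, 2008 is a Saturday.
From August 2, 2008 to December 11, 2009 is 497 days inclusive.
497 = 7 × 71, so the span is exactly 71 full weeks.
Each full week contributes 5 weekdays (Mon–Fri): 71 × 5 = 355.
Total: 355.
Holidays: July 14, 2009 (Tue); August 27, 2009 (Thu); October 8, 2009 (Thu); December 11, 2009 (Fri).
All 4 holidays fall on weekdays, so subtract 4.
Business days: 355 − 4 = 351.

351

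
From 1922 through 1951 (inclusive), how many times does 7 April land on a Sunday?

4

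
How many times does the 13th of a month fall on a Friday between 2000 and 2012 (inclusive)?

Friday-the-13ths by year:
2000: Oct
2001: Apr, Jul
2002: Sep, Dec
2003: Jun
2004: Feb, Aug
2005: May
2006: Jan, Oct
2007: Apr, Jul
2008: Jun
2009: Feb, Mar, Nov
2010: Aug
2011: May
2012: Jan, Apr, Jul

22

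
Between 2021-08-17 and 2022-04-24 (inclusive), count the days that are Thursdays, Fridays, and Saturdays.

2021-08-17 is a Tuesday.
That's 251 days from start to end, counting both.
251 = 7 × 35 + 6, so there are 35 full weeks plus 6 extra days.
Each full week contributes 3 days from the set (Thu, Fri, Sat): 35 × 3 = 105.
The 6 extra days are Tuesday, Wednesday, Thursday, Friday, Saturday, Sunday — 3 of them qualify.
Total: 105 + 3 = 108.

108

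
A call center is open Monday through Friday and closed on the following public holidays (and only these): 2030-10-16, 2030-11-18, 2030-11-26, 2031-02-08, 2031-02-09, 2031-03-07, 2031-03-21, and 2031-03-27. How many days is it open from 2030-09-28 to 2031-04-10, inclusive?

133 business days

2030-09-28 is a Saturday.
That's 195 days from start to end, counting both.
195 = 7 × 27 + 6, so there are 27 full weeks plus 6 extra days.
Each full week contributes 5 weekdays (Mon–Fri): 27 × 5 = 135.
The 6 extra days are Sat, Sun, Mon, Tue, Wed, Thu — 4 of them qualify.
Total: 135 + 4 = 139.
Holidays: 2030-10-16 (Wed); 2030-11-18 (Mon); 2030-11-26 (Tue); 2031-02-08 (Sat); 2031-02-09 (Sun); 2031-03-07 (Fri); 2031-03-21 (Fri); 2031-03-27 (Thu).
6 of the 8 holidays fall on weekdays; the rest are weekends and were already excluded.
Business days: 139 − 6 = 133.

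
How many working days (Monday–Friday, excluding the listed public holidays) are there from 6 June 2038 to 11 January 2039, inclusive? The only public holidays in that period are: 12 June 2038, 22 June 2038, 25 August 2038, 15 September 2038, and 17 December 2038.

153

6 June 2038 is a Sunday.
From 6 June 2038 to 11 January 2039 is 220 days inclusive.
220 = 7 × 31 + 3, so there are 31 full weeks plus 3 extra days.
Each full week contributes 5 weekdays (Mon–Fri): 31 × 5 = 155.
The 3 extra days are Sun, Mon, Tue — 2 of them qualify.
Total: 155 + 2 = 157.
Holidays: 12 June 2038 (Sat); 22 June 2038 (Tue); 25 August 2038 (Wed); 15 September 2038 (Wed); 17 December 2038 (Fri).
4 of the 5 holidays fall on weekdays; the rest are weekends and were already excluded.
Business days: 157 − 4 = 153.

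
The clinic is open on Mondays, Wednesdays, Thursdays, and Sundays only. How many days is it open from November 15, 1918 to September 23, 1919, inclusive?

November 15, 1918 is a Friday.
That's 313 days from start to end, counting both.
313 = 7 × 44 + 5, so there are 44 full weeks plus 5 extra days.
Each full week contributes 4 days from the set (Mon, Wed, Thu, Sun): 44 × 4 = 176.
The 5 extra days are Friday, Saturday, Sunday, Monday, Tuesday — 2 of them qualify.
Total: 176 + 2 = 178.

178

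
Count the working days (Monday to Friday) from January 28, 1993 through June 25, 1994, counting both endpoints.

367 weekdays

January 28, 1993 is a Thursday.
The range spans 514 days (inclusive of both endpoints).
514 = 7 × 73 + 3, so there are 73 full weeks plus 3 extra days.
Each full week contributes 5 weekdays (Mon–Fri): 73 × 5 = 365.
The 3 extra days are Thu, Fri, Sat — 2 of them qualify.
Total: 365 + 2 = 367.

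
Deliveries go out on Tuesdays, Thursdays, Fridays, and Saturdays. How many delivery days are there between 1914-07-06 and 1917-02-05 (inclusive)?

1914-07-06 is a Monday.
The range spans 946 days (inclusive of both endpoints).
946 = 7 × 135 + 1, so there are 135 full weeks plus 1 extra day.
Each full week contributes 4 days from the set (Tue, Thu, Fri, Sat): 135 × 4 = 540.
The 1 extra day is Mon — none qualify.
Total: 540 + 0 = 540.

540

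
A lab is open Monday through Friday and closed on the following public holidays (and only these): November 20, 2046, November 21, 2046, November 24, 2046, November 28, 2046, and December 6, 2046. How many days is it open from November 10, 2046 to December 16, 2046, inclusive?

November 10, 2046 is a Saturday.
From November 10, 2046 to December 16, 2046 is 37 days inclusive.
37 = 7 × 5 + 2, so there are 5 full weeks plus 2 extra days.
Each full week contributes 5 weekdays (Mon–Fri): 5 × 5 = 25.
The 2 extra days are Saturday, Sunday — none qualify.
Total: 25 + 0 = 25.
Holidays: November 20, 2046 (Tue); November 21, 2046 (Wed); November 24, 2046 (Sat); November 28, 2046 (Wed); December 6, 2046 (Thu).
4 of the 5 holidays fall on weekdays; the rest are weekends and were already excluded.
Business days: 25 − 4 = 21.

21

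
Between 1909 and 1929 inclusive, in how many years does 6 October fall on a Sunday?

3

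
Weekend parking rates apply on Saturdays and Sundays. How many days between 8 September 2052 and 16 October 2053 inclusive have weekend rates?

115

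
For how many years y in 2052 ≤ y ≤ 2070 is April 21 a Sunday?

3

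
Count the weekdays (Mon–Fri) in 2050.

260

1 January 2050 is a Saturday.
From 1 January 2050 to 31 December 2050 is 365 days inclusive.
365 = 7 × 52 + 1, so there are 52 full weeks plus 1 extra day.
Each full week contributes 5 weekdays (Mon–Fri): 52 × 5 = 260.
The 1 extra day is Sat — none qualify.
Total: 260 + 0 = 260.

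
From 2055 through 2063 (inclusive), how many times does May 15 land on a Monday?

2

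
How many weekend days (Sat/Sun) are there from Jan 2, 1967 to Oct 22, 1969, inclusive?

292

Jan 2, 1967 is a Monday.
From Jan 2, 1967 to Oct 22, 1969 is 1025 days inclusive.
1025 = 7 × 146 + 3, so there are 146 full weeks plus 3 extra days.
Each full week contributes 2 weekend days (Sat, Sun): 146 × 2 = 292.
The 3 extra days are Mon, Tue, Wed — none qualify.
Total: 292 + 0 = 292.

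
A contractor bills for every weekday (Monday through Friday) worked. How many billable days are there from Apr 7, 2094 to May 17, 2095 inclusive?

290

Apr 7, 2094 is a Wednesday.
That's 406 days from start to end, counting both.
406 = 7 × 58, so the span is exactly 58 full weeks.
Each full week contributes 5 weekdays (Mon–Fri): 58 × 5 = 290.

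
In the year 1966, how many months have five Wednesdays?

4

A month has five Wednesdays exactly when Wednesday falls within its first (length − 28) days.
Jan: 31 days, starts Sat → 5 of Sat, Sun, Mon
Feb: 28 days, starts Tue → 5 of (none)
Mar: 31 days, starts Tue → 5 of Tue, Wed, Thu ✓
Apr: 30 days, starts Fri → 5 of Fri, Sat
May: 31 days, starts Sun → 5 of Sun, Mon, Tue
Jun: 30 days, starts Wed → 5 of Wed, Thu ✓
Jul: 31 days, starts Fri → 5 of Fri, Sat, Sun
Aug: 31 days, starts Mon → 5 of Mon, Tue, Wed ✓
Sep: 30 days, starts Thu → 5 of Thu, Fri
Oct: 31 days, starts Sat → 5 of Sat, Sun, Mon
Nov: 30 days, starts Tue → 5 of Tue, Wed ✓
Dec: 31 days, starts Thu → 5 of Thu, Fri, Sat
Months with five Wednesdays: Mar, Jun, Aug, Nov.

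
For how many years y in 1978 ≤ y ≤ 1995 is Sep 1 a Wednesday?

Day of week of September 1 in each year:
1978: Fri, 1979: Sat, 1980: Mon, 1981: Tue, 1982: Wed ✓, 1983: Thu, 1984: Sat, 1985: Sun, 1986: Mon, 1987: Tue, 1988: Thu, 1989: Fri, 1990: Sat, 1991: Sun, 1992: Tue, 1993: Wed ✓, 1994: Thu, 1995: Fri
Wednesdays: 1982, 1993.

2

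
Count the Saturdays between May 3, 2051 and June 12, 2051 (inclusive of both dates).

6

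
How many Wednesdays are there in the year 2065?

1 January 2065 is a Thursday.
That's 365 days from start to end, counting both.
365 = 7 × 52 + 1, so there are 52 full weeks plus 1 extra day.
Each full week contributes one Wednesday: 52 so far.
The 1 extra day is Thursday — none qualify.
Total: 52 + 0 = 52.

52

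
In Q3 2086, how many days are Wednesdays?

13

Jul 1, 2086 is a Monday.
From Jul 1, 2086 to Sep 30, 2086 is 92 days inclusive.
92 = 7 × 13 + 1, so there are 13 full weeks plus 1 extra day.
Each full week contributes one Wednesday: 13 so far.
The 1 extra day is Monday — none qualify.
Total: 13 + 0 = 13.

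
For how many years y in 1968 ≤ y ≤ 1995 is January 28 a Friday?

4

Day of week of January 28 in each year:
1968: Sun, 1969: Tue, 1970: Wed, 1971: Thu, 1972: Fri ✓, 1973: Sun, 1974: Mon, 1975: Tue, 1976: Wed, 1977: Fri ✓, 1978: Sat, 1979: Sun, 1980: Mon, 1981: Wed, 1982: Thu, 1983: Fri ✓, 1984: Sat, 1985: Mon, 1986: Tue, 1987: Wed, 1988: Thu, 1989: Sat, 1990: Sun, 1991: Mon, 1992: Tue, 1993: Thu, 1994: Fri ✓, 1995: Sat
Fridays: 1972, 1977, 1983, 1994.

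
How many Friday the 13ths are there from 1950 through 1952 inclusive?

Friday-the-13ths by year:
1950: Jan, Oct
1951: Apr, Jul
1952: Jun

5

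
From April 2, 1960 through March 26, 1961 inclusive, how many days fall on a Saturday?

52

April 2, 1960 is a Saturday.
That's 359 days from start to end, counting both.
359 = 7 × 51 + 2, so there are 51 full weeks plus 2 extra days.
Each full week contributes one Saturday: 51 so far.
The 2 extra days are Saturday, Sunday — 1 of them qualifies.
Total: 51 + 1 = 52.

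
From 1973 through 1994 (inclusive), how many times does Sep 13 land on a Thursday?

Day of week of September 13 in each year:
1973: Thu ✓, 1974: Fri, 1975: Sat, 1976: Mon, 1977: Tue, 1978: Wed, 1979: Thu ✓, 1980: Sat, 1981: Sun, 1982: Mon, 1983: Tue, 1984: Thu ✓, 1985: Fri, 1986: Sat, 1987: Sun, 1988: Tue, 1989: Wed, 1990: Thu ✓, 1991: Fri, 1992: Sun, 1993: Mon, 1994: Tue
Thursdays: 1973, 1979, 1984, 1990.

4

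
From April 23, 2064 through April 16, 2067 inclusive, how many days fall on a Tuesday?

April 23, 2064 is a Wednesday.
That's 1089 days from start to end, counting both.
1089 = 7 × 155 + 4, so there are 155 full weeks plus 4 extra days.
Each full week contributes one Tuesday: 155 so far.
The 4 extra days are Wednesday, Thursday, Friday, Saturday — none qualify.
Total: 155 + 0 = 155.

155 Tuesdays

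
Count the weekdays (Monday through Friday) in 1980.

1 January 1980 is a Tuesday.
From 1 January 1980 to 31 December 1980 is 366 days inclusive.
366 = 7 × 52 + 2, so there are 52 full weeks plus 2 extra days.
Each full week contributes 5 weekdays (Mon–Fri): 52 × 5 = 260.
The 2 extra days are Tuesday, Wednesday — 2 of them qualify.
Total: 260 + 2 = 262.

262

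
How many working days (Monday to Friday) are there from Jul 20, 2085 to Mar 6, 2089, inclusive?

Jul 20, 2085 is a Friday.
From Jul 20, 2085 to Mar 6, 2089 is 1326 days inclusive.
1326 = 7 × 189 + 3, so there are 189 full weeks plus 3 extra days.
Each full week contributes 5 weekdays (Mon–Fri): 189 × 5 = 945.
The 3 extra days are Friday, Saturday, Sunday — 1 of them qualifies.
Total: 945 + 1 = 946.

946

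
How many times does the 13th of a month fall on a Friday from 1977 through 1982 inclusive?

10

Friday-the-13ths by year:
1977: May
1978: Jan, Oct
1979: Apr, Jul
1980: Jun
1981: Feb, Mar, Nov
1982: Aug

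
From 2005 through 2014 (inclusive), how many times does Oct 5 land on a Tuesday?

1

Day of week of October 5 in each year:
2005: Wed, 2006: Thu, 2007: Fri, 2008: Sun, 2009: Mon, 2010: Tue ✓, 2011: Wed, 2012: Fri, 2013: Sat, 2014: Sun
Tuesdays: 2010.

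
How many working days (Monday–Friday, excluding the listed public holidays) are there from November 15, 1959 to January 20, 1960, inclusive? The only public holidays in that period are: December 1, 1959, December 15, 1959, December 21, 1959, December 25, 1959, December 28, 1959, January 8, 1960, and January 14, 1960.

41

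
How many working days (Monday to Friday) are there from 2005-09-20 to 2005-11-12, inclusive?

39 weekdays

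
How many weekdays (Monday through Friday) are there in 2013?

261 weekdays

1 January 2013 is a Tuesday.
That's 365 days from start to end, counting both.
365 = 7 × 52 + 1, so there are 52 full weeks plus 1 extra day.
Each full week contributes 5 weekdays (Mon–Fri): 52 × 5 = 260.
The 1 extra day is Tuesday — 1 of them qualifies.
Total: 260 + 1 = 261.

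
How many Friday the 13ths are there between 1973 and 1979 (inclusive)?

12

Friday-the-13ths by year:
1973: Apr, Jul
1974: Sep, Dec
1975: Jun
1976: Feb, Aug
1977: May
1978: Jan, Oct
1979: Apr, Jul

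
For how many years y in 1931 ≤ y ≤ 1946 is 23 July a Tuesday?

Day of week of July 23 in each year:
1931: Thu, 1932: Sat, 1933: Sun, 1934: Mon, 1935: Tue ✓, 1936: Thu, 1937: Fri, 1938: Sat, 1939: Sun, 1940: Tue ✓, 1941: Wed, 1942: Thu, 1943: Fri, 1944: Sun, 1945: Mon, 1946: Tue ✓
Tuesdays: 1935, 1940, 1946.

3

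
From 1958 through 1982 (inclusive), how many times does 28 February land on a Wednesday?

4

Day of week of February 28 in each year:
1958: Fri, 1959: Sat, 1960: Sun, 1961: Tue, 1962: Wed ✓, 1963: Thu, 1964: Fri, 1965: Sun, 1966: Mon, 1967: Tue, 1968: Wed ✓, 1969: Fri, 1970: Sat, 1971: Sun, 1972: Mon, 1973: Wed ✓, 1974: Thu, 1975: Fri, 1976: Sat, 1977: Mon, 1978: Tue, 1979: Wed ✓, 1980: Thu, 1981: Sat, 1982: Sun
Wednesdays: 1962, 1968, 1973, 1979.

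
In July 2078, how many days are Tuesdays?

4

2078-07-01 is a Friday.
The range spans 31 days (inclusive of both endpoints).
31 = 7 × 4 + 3, so there are 4 full weeks plus 3 extra days.
Each full week contributes one Tuesday: 4 so far.
The 3 extra days are Friday, Saturday, Sunday — none qualify.
Total: 4 + 0 = 4.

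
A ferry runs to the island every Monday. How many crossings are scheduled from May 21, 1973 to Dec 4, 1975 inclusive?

133

May 21, 1973 is a Monday.
The range spans 928 days (inclusive of both endpoints).
928 = 7 × 132 + 4, so there are 132 full weeks plus 4 extra days.
Each full week contributes one Monday: 132 so far.
The 4 extra days are Monday, Tuesday, Wednesday, Thursday — 1 of them qualifies.
Total: 132 + 1 = 133.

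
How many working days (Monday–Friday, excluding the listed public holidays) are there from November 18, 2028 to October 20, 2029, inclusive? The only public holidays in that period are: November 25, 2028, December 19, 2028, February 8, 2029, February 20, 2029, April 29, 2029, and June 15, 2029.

November 18, 2028 is a Saturday.
From November 18, 2028 to October 20, 2029 is 337 days inclusive.
337 = 7 × 48 + 1, so there are 48 full weeks plus 1 extra day.
Each full week contributes 5 weekdays (Mon–Fri): 48 × 5 = 240.
The 1 extra day is Saturday — none qualify.
Total: 240 + 0 = 240.
Holidays: November 25, 2028 (Sat); December 19, 2028 (Tue); February 8, 2029 (Thu); February 20, 2029 (Tue); April 29, 2029 (Sun); June 15, 2029 (Fri).
4 of the 6 holidays fall on weekdays; the rest are weekends and were already excluded.
Business days: 240 − 4 = 236.

236 working days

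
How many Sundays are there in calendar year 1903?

52

Jan 1, 1903 is a Thursday.
That's 365 days from start to end, counting both.
365 = 7 × 52 + 1, so there are 52 full weeks plus 1 extra day.
Each full week contributes one Sunday: 52 so far.
The 1 extra day is Thu — none qualify.
Total: 52 + 0 = 52.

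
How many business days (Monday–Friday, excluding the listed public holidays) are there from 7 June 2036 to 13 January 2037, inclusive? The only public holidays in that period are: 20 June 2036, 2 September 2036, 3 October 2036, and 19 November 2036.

7 June 2036 is a Saturday.
The range spans 221 days (inclusive of both endpoints).
221 = 7 × 31 + 4, so there are 31 full weeks plus 4 extra days.
Each full week contributes 5 weekdays (Mon–Fri): 31 × 5 = 155.
The 4 extra days are Saturday, Sunday, Monday, Tuesday — 2 of them qualify.
Total: 155 + 2 = 157.
Holidays: 20 June 2036 (Fri); 2 September 2036 (Tue); 3 October 2036 (Fri); 19 November 2036 (Wed).
All 4 holidays fall on weekdays, so subtract 4.
Business days: 157 − 4 = 153.

153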